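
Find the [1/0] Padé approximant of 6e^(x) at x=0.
6*x + 6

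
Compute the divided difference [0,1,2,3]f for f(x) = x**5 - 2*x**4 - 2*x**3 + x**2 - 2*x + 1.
11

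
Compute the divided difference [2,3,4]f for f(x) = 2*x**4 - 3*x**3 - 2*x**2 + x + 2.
81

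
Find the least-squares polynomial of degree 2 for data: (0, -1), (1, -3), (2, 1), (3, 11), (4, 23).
-47/35 + (-123/35)x + (17/7)x²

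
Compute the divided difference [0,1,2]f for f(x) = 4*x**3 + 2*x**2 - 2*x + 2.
14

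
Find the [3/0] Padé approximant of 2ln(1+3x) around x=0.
3*x*(6*x**2 - 3*x + 2)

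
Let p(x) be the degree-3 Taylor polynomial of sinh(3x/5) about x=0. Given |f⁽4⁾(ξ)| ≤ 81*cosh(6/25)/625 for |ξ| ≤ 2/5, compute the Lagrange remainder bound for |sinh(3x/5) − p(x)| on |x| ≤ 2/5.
54*cosh(6/25)/390625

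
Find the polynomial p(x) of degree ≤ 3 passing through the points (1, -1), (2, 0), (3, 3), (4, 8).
x**2 - 2*x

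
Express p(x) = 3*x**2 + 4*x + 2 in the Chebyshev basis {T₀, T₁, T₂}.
(7/2)T₀ + (4)T₁ + (3/2)T₂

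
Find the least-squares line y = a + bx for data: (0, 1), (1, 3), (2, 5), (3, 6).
a = 6/5, b = 17/10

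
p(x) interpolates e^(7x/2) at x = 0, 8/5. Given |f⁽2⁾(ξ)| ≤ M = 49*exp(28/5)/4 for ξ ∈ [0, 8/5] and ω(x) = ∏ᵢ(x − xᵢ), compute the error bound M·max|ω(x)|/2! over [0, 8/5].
98*exp(28/5)/25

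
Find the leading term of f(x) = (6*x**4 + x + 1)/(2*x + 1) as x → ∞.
3*x**3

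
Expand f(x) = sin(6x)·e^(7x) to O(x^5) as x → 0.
6*x + 42*x**2 + 111*x**3 + 91*x**4 + O(x**5)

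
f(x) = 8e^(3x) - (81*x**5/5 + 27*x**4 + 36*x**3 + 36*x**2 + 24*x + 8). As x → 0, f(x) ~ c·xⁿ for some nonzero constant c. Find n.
6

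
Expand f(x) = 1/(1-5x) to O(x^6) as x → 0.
1 + 5*x + 25*x**2 + 125*x**3 + 625*x**4 + 3125*x**5 + O(x**6)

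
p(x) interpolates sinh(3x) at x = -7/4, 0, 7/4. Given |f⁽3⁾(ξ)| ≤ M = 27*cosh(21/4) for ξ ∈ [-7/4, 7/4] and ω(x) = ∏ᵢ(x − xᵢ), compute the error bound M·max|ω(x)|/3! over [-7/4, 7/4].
343*sqrt(3)*cosh(21/4)/64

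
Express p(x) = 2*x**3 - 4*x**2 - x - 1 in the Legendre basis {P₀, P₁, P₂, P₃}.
(-7/3)P₀ + (1/5)P₁ + (-8/3)P₂ + (4/5)P₃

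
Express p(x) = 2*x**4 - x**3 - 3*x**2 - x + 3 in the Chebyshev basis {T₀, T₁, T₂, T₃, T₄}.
(9/4)T₀ + (-7/4)T₁ + (-1/2)T₂ + (-1/4)T₃ + (1/4)T₄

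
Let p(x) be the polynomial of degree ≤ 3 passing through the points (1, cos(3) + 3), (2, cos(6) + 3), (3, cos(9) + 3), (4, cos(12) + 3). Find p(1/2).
35*cos(3)/16 - 35*cos(6)/16 + 21*cos(9)/16 - 5*cos(12)/16 + 3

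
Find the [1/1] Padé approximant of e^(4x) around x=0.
(2*x + 1)/(1 - 2*x)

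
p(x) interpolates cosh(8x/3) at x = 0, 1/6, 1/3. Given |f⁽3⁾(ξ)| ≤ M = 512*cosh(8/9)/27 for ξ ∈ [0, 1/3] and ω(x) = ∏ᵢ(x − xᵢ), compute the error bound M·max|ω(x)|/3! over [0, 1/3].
64*sqrt(3)*cosh(8/9)/19683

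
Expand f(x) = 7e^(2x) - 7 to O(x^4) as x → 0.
14*x + 14*x**2 + 28*x**3/3 + O(x**4)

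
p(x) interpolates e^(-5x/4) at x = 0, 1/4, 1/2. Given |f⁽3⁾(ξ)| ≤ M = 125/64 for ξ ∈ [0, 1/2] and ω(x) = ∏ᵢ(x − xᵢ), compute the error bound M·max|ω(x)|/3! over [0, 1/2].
125*sqrt(3)/110592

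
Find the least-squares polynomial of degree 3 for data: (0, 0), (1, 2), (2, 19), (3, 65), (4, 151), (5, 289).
11/126 + (-1763/756)x + (487/252)x² + (109/54)x³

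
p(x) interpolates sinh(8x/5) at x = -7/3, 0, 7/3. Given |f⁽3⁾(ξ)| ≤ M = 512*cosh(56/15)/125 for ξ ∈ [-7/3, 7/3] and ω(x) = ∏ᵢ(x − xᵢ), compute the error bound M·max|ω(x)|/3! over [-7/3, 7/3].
175616*sqrt(3)*cosh(56/15)/91125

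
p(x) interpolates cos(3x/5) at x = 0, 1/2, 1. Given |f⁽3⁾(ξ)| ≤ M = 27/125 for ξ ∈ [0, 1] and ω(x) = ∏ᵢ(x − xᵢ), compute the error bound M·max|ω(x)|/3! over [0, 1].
sqrt(3)/1000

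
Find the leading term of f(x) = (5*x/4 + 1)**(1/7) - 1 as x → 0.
5*x/28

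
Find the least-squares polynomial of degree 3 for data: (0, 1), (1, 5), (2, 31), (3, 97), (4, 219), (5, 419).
8/9 + (-89/378)x + (199/126)x² + (82/27)x³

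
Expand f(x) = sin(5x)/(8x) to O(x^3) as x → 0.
5/8 - 125*x**2/48 + O(x**3)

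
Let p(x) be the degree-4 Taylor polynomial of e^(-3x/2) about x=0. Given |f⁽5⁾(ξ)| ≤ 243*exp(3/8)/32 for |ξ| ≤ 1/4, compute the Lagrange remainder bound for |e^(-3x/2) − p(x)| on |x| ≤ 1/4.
81*exp(3/8)/1310720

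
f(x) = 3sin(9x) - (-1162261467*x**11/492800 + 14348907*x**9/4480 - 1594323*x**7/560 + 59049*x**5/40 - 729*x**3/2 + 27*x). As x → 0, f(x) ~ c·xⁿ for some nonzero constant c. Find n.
13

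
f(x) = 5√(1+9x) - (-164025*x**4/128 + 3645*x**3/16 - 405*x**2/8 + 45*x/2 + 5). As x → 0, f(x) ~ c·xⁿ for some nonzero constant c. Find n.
5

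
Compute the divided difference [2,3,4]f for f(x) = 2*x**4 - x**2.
109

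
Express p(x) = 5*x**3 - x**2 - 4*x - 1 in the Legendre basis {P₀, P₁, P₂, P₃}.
(-4/3)P₀ - P₁ + (-2/3)P₂ + (2)P₃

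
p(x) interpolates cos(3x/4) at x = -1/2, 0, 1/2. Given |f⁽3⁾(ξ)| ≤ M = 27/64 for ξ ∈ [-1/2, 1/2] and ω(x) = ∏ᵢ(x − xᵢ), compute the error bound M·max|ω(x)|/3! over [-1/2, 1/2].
sqrt(3)/512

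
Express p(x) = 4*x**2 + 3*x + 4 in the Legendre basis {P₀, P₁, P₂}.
(16/3)P₀ + (3)P₁ + (8/3)P₂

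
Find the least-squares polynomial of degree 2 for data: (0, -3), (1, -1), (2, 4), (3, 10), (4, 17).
-113/35 + (137/70)x + (11/14)x²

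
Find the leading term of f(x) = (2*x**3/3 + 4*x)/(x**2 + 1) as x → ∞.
2*x/3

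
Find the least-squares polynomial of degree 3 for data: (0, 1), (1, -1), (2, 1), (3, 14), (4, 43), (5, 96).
62/63 + (-358/189)x + (-289/252)x² + (115/108)x³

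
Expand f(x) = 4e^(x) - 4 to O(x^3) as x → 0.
4*x + 2*x**2 + O(x**3)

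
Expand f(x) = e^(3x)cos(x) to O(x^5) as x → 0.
1 + 3*x + 4*x**2 + 3*x**3 + 7*x**4/6 + O(x**5)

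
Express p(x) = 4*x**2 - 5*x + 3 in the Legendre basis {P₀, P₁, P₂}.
(13/3)P₀ + (-5)P₁ + (8/3)P₂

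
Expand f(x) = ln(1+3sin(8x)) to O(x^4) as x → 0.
24*x - 288*x**2 + 4352*x**3 + O(x**4)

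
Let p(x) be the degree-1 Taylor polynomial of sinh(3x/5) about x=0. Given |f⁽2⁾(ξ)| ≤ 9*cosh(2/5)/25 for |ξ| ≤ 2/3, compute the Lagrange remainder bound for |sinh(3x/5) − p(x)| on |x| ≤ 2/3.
2*cosh(2/5)/25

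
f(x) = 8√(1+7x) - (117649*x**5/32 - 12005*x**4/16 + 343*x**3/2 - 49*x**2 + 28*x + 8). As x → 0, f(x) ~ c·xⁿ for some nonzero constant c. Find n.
6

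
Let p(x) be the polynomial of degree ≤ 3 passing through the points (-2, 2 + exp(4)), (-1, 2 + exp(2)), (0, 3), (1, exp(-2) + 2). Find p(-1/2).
(-1 + (-exp(4) + 41 + 9*exp(2))*exp(2))*exp(-2)/16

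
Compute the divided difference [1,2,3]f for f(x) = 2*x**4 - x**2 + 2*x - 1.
49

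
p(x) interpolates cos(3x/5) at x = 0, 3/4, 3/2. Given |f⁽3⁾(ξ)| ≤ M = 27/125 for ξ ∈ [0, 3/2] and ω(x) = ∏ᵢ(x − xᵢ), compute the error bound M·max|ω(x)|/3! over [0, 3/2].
27*sqrt(3)/8000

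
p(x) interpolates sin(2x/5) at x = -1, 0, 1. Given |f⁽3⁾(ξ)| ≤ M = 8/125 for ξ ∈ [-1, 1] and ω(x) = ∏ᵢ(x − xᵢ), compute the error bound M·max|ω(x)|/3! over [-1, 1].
8*sqrt(3)/3375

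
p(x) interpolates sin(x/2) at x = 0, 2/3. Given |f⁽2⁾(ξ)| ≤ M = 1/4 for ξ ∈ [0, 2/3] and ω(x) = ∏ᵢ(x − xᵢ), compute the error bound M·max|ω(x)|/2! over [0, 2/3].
1/72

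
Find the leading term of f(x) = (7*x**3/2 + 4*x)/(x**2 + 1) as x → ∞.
7*x/2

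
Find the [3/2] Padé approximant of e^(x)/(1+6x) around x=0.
(11717*x**3/274260 + 3291*x**2/13060 + 17187*x/22855 + 1)/(-136033*x**2/91420 + 131462*x/22855 + 1)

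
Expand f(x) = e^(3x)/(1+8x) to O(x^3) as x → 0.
1 - 5*x + 89*x**2/2 + O(x**3)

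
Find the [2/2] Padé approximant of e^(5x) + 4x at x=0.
(595*x**2/36 + 59*x/6 + 1)/(-125*x**2/36 + 5*x/6 + 1)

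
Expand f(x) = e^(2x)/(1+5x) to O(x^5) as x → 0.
1 - 3*x + 17*x**2 - 251*x**3/3 + 419*x**4 + O(x**5)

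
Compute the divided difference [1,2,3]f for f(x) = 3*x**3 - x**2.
17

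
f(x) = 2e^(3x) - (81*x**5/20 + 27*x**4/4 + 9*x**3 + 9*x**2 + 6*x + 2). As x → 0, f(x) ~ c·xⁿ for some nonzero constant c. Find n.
6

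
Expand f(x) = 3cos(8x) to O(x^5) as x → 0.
3 - 96*x**2 + 512*x**4 + O(x**5)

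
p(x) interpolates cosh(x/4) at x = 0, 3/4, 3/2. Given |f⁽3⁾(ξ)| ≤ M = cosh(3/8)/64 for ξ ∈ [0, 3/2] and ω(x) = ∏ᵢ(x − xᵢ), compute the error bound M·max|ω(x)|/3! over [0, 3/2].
sqrt(3)*cosh(3/8)/4096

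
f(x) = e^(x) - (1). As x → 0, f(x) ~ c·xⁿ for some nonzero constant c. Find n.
1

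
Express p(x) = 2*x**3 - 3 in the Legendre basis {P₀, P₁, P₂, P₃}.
(-3)P₀ + (6/5)P₁ + (4/5)P₃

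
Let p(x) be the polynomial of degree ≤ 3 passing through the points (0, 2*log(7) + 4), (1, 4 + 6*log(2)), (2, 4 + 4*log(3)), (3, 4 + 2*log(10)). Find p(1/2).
4 + log(32*5**(1/8)*6**(3/4)*7**(5/8)/9)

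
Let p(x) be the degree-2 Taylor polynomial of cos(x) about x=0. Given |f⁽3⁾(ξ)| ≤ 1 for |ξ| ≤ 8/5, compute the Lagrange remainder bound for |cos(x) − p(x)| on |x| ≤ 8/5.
256/375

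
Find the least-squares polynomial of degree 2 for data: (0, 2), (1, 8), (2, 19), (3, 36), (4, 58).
71/35 + (22/7)x + (19/7)x²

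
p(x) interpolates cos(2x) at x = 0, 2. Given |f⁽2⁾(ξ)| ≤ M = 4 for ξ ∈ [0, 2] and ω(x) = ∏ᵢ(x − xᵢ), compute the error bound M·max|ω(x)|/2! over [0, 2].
2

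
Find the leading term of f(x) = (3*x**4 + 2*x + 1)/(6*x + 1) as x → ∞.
x**3/2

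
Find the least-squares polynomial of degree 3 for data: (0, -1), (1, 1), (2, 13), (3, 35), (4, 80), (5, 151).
-151/126 + (175/108)x + (16/63)x² + (119/108)x³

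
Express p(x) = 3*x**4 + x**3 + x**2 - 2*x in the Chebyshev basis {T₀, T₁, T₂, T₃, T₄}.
(13/8)T₀ + (-5/4)T₁ + (2)T₂ + (1/4)T₃ + (3/8)T₄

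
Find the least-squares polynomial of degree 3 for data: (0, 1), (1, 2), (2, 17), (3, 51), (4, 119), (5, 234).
2/3 + (139/126)x + (-13/21)x² + (35/18)x³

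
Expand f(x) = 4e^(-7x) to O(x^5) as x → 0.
4 - 28*x + 98*x**2 - 686*x**3/3 + 2401*x**4/6 + O(x**5)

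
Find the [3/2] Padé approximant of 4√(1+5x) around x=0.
(125*x**3/8 + 225*x**2/4 + 30*x + 4)/(75*x**2/16 + 5*x + 1)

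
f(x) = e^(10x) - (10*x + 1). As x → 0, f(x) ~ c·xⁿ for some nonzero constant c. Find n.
2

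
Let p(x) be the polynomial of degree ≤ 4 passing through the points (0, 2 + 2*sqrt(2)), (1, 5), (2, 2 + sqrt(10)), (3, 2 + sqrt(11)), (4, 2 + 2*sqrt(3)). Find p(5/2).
-5*sqrt(3)/64 + 3*sqrt(2)/64 + 49/32 + 15*sqrt(11)/32 + 45*sqrt(10)/64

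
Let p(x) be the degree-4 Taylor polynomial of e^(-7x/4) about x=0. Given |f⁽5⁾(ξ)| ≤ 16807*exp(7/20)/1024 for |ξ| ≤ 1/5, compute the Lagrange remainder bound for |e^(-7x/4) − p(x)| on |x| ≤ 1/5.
16807*exp(7/20)/384000000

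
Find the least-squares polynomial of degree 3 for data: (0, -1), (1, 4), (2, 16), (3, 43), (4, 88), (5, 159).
-121/126 + (2095/756)x + (37/36)x² + (26/27)x³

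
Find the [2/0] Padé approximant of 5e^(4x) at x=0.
40*x**2 + 20*x + 5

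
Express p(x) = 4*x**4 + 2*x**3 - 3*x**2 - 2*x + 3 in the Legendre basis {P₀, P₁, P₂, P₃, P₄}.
(14/5)P₀ + (-4/5)P₁ + (2/7)P₂ + (4/5)P₃ + (32/35)P₄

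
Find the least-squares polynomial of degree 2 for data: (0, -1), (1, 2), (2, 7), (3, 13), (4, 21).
-36/35 + (33/14)x + (11/14)x²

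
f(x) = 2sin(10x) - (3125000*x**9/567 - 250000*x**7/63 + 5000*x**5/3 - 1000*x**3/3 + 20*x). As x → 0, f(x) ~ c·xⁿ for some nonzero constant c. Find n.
11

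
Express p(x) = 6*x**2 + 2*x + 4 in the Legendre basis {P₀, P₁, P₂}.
(6)P₀ + (2)P₁ + (4)P₂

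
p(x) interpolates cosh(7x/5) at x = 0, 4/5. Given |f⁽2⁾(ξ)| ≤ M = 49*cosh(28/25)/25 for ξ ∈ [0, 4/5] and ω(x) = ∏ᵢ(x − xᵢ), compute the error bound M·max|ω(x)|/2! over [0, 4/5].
98*cosh(28/25)/625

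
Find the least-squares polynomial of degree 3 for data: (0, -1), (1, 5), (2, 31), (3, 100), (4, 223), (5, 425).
-61/63 + (185/189)x + (104/63)x² + (82/27)x³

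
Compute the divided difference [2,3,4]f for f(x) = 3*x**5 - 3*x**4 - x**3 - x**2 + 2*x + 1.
680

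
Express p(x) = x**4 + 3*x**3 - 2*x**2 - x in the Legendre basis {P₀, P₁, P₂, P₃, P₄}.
(-7/15)P₀ + (4/5)P₁ + (-16/21)P₂ + (6/5)P₃ + (8/35)P₄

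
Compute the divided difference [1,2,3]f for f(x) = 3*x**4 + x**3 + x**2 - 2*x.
82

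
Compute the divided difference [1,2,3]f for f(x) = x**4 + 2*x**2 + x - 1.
27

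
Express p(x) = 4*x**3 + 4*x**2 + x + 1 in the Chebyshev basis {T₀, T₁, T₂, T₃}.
(3)T₀ + (4)T₁ + (2)T₂ + T₃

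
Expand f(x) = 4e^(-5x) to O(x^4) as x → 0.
4 - 20*x + 50*x**2 - 250*x**3/3 + O(x**4)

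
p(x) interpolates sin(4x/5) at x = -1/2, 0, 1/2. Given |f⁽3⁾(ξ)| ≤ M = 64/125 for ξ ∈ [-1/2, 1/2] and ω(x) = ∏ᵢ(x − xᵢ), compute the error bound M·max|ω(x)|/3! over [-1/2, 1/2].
8*sqrt(3)/3375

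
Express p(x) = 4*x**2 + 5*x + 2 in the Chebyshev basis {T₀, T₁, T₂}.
(4)T₀ + (5)T₁ + (2)T₂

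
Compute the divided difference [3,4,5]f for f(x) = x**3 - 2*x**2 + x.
10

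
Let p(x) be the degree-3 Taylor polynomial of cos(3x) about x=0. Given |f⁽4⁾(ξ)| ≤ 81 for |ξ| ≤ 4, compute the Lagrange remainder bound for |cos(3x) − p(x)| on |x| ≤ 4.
864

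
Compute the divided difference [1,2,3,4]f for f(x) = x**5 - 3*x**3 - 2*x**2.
62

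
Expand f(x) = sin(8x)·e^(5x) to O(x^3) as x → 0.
8*x + 40*x**2 + O(x**3)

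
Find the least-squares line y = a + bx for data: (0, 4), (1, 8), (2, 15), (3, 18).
a = 39/10, b = 49/10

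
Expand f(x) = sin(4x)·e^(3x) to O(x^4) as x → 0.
4*x + 12*x**2 + 22*x**3/3 + O(x**4)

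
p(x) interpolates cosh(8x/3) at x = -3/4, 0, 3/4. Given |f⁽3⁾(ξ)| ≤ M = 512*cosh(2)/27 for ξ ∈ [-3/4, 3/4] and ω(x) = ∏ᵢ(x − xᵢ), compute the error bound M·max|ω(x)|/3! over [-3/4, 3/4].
8*sqrt(3)*cosh(2)/27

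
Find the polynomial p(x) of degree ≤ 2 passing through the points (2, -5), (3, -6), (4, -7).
-x - 3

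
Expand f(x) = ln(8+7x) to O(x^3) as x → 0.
log(8) + 7*x/8 - 49*x**2/128 + O(x**3)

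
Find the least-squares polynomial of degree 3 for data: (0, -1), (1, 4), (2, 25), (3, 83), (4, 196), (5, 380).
-103/126 + (163/108)x + (-37/126)x² + (329/108)x³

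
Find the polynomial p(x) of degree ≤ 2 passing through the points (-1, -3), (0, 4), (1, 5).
-3*x**2 + 4*x + 4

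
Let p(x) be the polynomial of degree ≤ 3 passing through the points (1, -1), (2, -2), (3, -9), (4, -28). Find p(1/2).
-7/8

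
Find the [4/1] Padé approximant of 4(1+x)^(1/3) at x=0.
(4*x**4/243 - 32*x**3/405 + 8*x**2/15 + 64*x/15 + 4)/(11*x/15 + 1)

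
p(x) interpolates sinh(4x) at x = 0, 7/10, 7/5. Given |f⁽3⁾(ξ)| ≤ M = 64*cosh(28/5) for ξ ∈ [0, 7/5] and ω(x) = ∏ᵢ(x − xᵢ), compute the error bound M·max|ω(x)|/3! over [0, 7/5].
2744*sqrt(3)*cosh(28/5)/3375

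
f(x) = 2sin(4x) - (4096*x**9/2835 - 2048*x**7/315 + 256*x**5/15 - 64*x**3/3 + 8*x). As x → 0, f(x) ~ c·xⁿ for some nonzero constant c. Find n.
11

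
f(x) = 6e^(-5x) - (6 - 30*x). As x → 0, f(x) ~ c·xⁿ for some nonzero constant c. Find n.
2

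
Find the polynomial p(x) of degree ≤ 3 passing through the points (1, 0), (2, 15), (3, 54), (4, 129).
2*x**3 + x - 3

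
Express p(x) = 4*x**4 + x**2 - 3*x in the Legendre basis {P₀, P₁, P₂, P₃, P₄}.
(17/15)P₀ + (-3)P₁ + (62/21)P₂ + (32/35)P₄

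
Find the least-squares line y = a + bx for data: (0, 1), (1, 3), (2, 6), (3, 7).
a = 11/10, b = 21/10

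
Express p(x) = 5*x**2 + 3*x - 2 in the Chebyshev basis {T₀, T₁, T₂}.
(1/2)T₀ + (3)T₁ + (5/2)T₂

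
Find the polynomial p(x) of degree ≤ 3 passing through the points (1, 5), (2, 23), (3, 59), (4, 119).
x**3 + 3*x**2 + 2*x - 1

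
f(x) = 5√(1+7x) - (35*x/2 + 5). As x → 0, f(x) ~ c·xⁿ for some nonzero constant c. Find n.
2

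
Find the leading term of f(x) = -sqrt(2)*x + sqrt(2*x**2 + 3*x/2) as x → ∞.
3*sqrt(2)/8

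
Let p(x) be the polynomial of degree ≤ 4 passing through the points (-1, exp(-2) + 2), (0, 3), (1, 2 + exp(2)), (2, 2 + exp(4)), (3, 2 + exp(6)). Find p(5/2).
(-5 + (-70*exp(2) + 284 + 140*exp(4) + 35*exp(6))*exp(2))*exp(-2)/128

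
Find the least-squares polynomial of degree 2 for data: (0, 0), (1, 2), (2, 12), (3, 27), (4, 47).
-12/35 + (13/70)x + (41/14)x²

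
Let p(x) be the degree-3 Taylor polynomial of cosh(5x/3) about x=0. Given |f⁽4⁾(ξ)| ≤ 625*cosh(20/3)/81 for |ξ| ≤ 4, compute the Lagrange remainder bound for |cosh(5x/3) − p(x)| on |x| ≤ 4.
20000*cosh(20/3)/243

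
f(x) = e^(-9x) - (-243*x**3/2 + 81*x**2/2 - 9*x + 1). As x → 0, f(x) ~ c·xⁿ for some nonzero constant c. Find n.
4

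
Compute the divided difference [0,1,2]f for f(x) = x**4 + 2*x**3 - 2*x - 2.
13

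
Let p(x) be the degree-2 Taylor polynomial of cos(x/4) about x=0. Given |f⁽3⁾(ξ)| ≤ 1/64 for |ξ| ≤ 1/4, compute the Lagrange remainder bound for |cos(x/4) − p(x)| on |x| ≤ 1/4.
1/24576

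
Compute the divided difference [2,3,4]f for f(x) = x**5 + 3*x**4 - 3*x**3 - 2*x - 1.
423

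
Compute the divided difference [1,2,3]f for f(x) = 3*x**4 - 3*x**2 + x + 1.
72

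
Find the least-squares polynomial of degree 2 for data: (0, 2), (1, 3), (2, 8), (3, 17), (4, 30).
2 - x + (2)x²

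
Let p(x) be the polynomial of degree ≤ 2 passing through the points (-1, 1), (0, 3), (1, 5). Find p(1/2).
4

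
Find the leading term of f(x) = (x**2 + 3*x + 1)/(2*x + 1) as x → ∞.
x/2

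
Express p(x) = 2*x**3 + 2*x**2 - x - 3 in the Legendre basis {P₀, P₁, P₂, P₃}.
(-7/3)P₀ + (1/5)P₁ + (4/3)P₂ + (4/5)P₃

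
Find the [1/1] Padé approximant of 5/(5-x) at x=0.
1/(1 - x/5)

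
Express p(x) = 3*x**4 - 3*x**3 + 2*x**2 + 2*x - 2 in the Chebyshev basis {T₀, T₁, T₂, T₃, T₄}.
(1/8)T₀ + (-1/4)T₁ + (5/2)T₂ + (-3/4)T₃ + (3/8)T₄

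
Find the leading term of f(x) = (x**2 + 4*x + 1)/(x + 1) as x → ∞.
x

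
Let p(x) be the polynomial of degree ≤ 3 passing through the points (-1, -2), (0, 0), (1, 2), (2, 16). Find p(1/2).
1/4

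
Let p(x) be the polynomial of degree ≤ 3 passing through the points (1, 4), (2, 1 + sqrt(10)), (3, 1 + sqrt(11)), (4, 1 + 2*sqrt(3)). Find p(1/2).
-35*sqrt(10)/16 - 5*sqrt(3)/8 + 21*sqrt(11)/16 + 121/16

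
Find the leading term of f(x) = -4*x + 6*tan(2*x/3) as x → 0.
16*x**3/27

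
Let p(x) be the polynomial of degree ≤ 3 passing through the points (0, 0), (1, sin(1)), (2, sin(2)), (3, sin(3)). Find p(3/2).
-sin(3)/16 + 9*sin(1)/16 + 9*sin(2)/16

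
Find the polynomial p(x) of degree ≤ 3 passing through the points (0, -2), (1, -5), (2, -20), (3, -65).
-3*x**3 + 3*x**2 - 3*x - 2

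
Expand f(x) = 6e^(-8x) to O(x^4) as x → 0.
6 - 48*x + 192*x**2 - 512*x**3 + O(x**4)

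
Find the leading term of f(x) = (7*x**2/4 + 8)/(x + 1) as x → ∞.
7*x/4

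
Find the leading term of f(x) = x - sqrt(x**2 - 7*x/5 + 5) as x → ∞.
7/10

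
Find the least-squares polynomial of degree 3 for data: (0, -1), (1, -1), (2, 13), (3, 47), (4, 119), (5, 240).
-79/63 + (1/378)x + (-241/252)x² + (229/108)x³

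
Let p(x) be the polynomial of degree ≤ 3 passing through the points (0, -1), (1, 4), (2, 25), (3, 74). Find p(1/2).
1/4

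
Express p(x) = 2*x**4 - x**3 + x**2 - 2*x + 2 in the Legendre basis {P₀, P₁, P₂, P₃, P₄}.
(41/15)P₀ + (-13/5)P₁ + (38/21)P₂ + (-2/5)P₃ + (16/35)P₄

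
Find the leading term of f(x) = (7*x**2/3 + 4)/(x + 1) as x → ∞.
7*x/3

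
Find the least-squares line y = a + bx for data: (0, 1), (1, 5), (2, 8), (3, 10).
a = 3/2, b = 3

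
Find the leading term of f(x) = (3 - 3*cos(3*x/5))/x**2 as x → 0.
27/50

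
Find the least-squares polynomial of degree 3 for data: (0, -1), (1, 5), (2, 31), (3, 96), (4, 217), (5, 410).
-8/9 + (148/189)x + (475/252)x² + (311/108)x³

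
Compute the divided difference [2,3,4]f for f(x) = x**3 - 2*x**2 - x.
7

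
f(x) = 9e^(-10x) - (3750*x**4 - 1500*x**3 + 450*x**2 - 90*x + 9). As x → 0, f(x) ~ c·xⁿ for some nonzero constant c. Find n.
5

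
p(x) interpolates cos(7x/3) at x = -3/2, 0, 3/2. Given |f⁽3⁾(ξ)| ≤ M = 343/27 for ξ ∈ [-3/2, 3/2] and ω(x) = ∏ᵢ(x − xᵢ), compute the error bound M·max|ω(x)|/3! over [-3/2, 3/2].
343*sqrt(3)/216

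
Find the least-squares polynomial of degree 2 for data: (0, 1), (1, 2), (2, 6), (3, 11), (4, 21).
39/35 + (-37/70)x + (19/14)x²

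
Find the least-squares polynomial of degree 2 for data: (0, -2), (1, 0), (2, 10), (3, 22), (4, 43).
-73/35 + (-8/35)x + (20/7)x²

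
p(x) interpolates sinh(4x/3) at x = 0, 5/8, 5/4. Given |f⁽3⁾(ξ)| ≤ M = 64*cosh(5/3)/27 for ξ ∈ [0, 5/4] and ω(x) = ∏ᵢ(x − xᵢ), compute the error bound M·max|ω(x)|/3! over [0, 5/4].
125*sqrt(3)*cosh(5/3)/5832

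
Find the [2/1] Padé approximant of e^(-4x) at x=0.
(8*x**2/3 - 8*x/3 + 1)/(4*x/3 + 1)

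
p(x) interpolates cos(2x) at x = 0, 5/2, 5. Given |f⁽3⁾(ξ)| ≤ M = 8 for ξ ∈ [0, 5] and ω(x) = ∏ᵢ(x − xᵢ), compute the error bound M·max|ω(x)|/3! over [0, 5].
125*sqrt(3)/27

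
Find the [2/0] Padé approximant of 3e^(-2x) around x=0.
6*x**2 - 6*x + 3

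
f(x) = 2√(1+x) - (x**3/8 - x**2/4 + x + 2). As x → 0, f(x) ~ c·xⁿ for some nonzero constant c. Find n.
4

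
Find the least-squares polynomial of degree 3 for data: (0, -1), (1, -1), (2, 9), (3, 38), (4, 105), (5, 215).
-20/21 + (-67/126)x + (-32/21)x² + (37/18)x³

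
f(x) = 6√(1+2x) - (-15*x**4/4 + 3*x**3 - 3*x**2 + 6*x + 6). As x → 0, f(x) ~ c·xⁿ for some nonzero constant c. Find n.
5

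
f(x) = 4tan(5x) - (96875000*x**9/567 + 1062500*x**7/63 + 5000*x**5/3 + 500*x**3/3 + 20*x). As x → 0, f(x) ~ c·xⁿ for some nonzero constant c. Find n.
11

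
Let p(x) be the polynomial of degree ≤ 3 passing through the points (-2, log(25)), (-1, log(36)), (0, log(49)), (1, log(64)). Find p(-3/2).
log(12*2**(1/4)*6834375**(1/8)*7**(3/8)/7)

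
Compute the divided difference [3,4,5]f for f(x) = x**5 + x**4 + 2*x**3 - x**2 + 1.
780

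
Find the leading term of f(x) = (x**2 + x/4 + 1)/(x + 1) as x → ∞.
x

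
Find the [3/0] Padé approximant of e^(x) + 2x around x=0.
x**3/6 + x**2/2 + 3*x + 1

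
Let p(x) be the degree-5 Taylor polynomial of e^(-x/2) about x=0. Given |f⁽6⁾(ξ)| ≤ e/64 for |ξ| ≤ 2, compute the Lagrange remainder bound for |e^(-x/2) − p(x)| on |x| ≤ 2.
e/720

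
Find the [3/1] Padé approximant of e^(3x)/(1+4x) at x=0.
(2583*x**3/472 + 1035*x**2/236 + 735*x/236 + 1)/(971*x/236 + 1)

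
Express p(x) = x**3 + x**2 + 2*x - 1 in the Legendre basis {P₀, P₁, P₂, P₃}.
(-2/3)P₀ + (13/5)P₁ + (2/3)P₂ + (2/5)P₃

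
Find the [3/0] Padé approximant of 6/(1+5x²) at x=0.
6 - 30*x**2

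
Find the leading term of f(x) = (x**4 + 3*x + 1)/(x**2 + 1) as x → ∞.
x**2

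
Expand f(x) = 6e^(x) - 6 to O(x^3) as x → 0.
6*x + 3*x**2 + O(x**3)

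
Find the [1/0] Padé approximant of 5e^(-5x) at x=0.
5 - 25*x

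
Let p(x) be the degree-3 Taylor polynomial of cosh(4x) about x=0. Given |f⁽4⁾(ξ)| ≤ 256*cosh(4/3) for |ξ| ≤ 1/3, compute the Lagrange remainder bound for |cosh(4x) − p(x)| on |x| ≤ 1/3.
32*cosh(4/3)/243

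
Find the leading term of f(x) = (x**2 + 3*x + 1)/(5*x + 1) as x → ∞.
x/5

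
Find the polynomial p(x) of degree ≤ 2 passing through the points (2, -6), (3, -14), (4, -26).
-2*x**2 + 2*x - 2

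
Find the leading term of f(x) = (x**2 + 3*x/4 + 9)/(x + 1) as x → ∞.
x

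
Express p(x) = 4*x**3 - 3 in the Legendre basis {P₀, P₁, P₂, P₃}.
(-3)P₀ + (12/5)P₁ + (8/5)P₃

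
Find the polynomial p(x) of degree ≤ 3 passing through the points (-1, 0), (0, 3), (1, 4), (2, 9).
x**3 - x**2 + x + 3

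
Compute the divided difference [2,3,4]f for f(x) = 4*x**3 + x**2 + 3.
37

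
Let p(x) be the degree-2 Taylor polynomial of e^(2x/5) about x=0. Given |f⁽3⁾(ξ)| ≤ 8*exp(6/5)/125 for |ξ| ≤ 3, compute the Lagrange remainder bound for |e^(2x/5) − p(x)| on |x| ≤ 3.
36*exp(6/5)/125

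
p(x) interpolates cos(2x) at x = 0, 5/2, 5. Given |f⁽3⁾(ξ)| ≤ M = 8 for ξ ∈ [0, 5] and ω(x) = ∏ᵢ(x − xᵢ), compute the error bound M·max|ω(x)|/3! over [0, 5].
125*sqrt(3)/27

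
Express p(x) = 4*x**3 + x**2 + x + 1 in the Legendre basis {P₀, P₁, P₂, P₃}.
(4/3)P₀ + (17/5)P₁ + (2/3)P₂ + (8/5)P₃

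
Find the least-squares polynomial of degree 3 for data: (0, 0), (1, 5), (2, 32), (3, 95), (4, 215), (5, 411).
-3/14 + (191/84)x + (4/7)x² + (37/12)x³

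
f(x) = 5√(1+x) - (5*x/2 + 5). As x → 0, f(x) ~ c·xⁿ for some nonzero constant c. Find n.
2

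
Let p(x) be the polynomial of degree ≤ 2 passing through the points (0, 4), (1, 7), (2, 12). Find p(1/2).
21/4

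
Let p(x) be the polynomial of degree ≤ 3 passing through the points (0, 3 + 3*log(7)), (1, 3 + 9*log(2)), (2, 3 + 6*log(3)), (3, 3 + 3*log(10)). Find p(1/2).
3 + log(256*2**(5/8)*3**(1/8)*5**(3/16)*7**(15/16)/9)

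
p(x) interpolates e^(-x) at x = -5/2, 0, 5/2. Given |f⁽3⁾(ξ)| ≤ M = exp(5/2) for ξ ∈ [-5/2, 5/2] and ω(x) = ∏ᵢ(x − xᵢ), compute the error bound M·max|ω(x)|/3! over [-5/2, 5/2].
125*sqrt(3)*exp(5/2)/216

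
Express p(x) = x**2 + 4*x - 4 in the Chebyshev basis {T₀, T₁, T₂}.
(-7/2)T₀ + (4)T₁ + (1/2)T₂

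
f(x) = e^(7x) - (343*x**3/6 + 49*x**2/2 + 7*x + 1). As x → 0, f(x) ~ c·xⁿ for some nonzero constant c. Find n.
4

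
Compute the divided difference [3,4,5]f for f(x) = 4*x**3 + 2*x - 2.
48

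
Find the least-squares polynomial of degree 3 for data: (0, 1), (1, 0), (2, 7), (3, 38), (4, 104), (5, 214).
53/42 + (-851/252)x + (-2/3)x² + (71/36)x³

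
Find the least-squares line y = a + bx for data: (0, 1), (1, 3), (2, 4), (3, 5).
a = 13/10, b = 13/10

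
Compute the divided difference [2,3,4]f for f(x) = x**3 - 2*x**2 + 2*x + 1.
7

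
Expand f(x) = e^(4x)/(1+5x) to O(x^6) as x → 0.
1 - x + 13*x**2 - 163*x**3/3 + 847*x**4/3 - 21047*x**5/15 + O(x**6)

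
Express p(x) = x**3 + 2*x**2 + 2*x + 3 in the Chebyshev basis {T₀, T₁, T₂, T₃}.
(4)T₀ + (11/4)T₁ + T₂ + (1/4)T₃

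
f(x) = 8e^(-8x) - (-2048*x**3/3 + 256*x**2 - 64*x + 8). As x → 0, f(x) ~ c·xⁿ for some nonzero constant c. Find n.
4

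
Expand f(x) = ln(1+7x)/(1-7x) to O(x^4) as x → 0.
7*x + 49*x**2/2 + 1715*x**3/6 + O(x**4)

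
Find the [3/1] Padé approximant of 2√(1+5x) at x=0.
(-125*x**3/32 + 75*x**2/8 + 45*x/4 + 2)/(25*x/8 + 1)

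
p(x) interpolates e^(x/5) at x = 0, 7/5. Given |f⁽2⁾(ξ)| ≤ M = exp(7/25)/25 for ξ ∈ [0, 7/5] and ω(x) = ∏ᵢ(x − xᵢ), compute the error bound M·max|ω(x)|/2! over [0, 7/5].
49*exp(7/25)/5000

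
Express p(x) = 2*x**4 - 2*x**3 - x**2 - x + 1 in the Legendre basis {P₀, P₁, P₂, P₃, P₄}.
(16/15)P₀ + (-11/5)P₁ + (10/21)P₂ + (-4/5)P₃ + (16/35)P₄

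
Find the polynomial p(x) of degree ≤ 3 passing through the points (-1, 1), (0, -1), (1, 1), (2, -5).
-2*x**3 + 2*x**2 + 2*x - 1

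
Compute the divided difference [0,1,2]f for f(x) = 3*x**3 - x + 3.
9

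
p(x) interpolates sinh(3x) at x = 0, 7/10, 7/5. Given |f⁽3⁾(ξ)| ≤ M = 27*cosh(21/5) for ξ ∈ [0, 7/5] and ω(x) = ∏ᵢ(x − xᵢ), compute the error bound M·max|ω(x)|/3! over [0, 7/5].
343*sqrt(3)*cosh(21/5)/1000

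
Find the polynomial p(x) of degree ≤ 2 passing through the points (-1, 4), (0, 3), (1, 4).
x**2 + 3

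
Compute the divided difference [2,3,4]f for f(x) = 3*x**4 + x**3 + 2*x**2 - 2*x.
176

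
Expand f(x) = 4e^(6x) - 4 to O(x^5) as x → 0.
24*x + 72*x**2 + 144*x**3 + 216*x**4 + O(x**5)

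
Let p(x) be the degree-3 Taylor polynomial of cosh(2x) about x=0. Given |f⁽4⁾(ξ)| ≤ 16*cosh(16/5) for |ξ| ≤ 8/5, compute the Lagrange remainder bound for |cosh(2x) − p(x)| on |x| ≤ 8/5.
8192*cosh(16/5)/1875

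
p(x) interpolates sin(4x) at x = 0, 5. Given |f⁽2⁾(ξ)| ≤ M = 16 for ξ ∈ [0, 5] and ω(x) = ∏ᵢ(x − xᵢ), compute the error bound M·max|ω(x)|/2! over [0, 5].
50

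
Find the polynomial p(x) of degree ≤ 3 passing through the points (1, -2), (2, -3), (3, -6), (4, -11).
-x**2 + 2*x - 3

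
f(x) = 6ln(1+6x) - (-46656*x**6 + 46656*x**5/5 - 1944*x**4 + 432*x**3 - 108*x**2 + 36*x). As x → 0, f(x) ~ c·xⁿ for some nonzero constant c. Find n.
7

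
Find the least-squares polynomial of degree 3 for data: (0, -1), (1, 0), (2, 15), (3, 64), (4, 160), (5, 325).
-127/126 + (-473/756)x + (-347/252)x² + (157/54)x³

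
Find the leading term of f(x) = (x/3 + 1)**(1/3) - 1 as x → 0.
x/9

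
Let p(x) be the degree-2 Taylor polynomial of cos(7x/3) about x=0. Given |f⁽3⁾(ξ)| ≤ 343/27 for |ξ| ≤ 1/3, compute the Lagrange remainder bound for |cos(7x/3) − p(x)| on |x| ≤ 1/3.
343/4374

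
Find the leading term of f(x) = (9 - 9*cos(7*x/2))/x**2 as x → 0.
441/8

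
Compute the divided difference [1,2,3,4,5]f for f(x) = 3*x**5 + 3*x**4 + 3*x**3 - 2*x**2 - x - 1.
48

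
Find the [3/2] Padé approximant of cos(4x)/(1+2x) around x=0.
(32*x**3/3 - 16*x**2/3 - 2*x + 1)/(1 - 4*x**2/3)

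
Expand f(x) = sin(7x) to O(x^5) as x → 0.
7*x - 343*x**3/6 + O(x**5)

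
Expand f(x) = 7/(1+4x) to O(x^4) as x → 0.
7 - 28*x + 112*x**2 - 448*x**3 + O(x**4)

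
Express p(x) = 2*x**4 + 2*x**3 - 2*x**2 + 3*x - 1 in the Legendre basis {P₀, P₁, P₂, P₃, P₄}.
(-19/15)P₀ + (21/5)P₁ + (-4/21)P₂ + (4/5)P₃ + (16/35)P₄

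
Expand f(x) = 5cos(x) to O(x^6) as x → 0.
5 - 5*x**2/2 + 5*x**4/24 + O(x**6)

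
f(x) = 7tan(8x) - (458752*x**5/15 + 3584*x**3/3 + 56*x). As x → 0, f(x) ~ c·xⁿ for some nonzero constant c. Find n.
7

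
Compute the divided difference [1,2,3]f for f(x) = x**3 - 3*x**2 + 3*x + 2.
3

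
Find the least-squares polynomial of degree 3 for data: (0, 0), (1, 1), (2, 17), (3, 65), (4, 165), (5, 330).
13/126 + (-997/756)x + (-223/252)x² + (155/54)x³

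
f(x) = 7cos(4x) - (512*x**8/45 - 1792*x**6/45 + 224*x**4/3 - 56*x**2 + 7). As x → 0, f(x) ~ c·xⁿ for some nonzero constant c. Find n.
10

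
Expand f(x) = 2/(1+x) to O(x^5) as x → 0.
2 - 2*x + 2*x**2 - 2*x**3 + 2*x**4 + O(x**5)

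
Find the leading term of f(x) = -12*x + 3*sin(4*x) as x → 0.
-32*x**3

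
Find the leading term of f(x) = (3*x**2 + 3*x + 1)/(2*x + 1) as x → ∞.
3*x/2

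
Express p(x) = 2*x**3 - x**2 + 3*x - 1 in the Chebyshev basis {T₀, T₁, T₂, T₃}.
(-3/2)T₀ + (9/2)T₁ + (-1/2)T₂ + (1/2)T₃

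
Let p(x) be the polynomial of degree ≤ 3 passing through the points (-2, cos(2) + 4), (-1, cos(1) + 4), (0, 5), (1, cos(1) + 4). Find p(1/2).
cos(2)/16 + 79/16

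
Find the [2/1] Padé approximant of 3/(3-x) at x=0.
1/(1 - x/3)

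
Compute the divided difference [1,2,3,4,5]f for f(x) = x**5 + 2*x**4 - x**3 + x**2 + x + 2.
17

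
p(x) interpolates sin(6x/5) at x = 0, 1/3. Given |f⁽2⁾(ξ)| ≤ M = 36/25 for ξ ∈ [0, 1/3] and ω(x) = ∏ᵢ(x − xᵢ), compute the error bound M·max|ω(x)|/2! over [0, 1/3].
1/50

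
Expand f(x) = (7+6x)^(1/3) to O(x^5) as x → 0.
7**(1/3) + 2*7**(1/3)*x/7 - 4*7**(1/3)*x**2/49 + 40*7**(1/3)*x**3/1029 - 160*7**(1/3)*x**4/7203 + O(x**5)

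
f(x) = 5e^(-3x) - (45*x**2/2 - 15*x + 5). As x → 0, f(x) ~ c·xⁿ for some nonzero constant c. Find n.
3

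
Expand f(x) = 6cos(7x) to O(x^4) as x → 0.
6 - 147*x**2 + O(x**4)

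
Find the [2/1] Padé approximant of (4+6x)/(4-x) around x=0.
(3*x/2 + 1)/(1 - x/4)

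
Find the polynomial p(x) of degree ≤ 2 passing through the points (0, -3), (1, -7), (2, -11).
-4*x - 3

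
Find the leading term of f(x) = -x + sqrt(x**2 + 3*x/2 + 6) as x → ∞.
3/4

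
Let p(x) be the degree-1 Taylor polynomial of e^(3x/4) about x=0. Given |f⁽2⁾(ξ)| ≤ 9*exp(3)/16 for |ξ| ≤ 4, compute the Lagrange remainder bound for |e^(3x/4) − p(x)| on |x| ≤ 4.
9*exp(3)/2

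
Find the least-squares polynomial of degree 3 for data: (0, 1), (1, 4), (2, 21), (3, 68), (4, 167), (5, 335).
58/63 + (631/189)x + (-779/252)x² + (341/108)x³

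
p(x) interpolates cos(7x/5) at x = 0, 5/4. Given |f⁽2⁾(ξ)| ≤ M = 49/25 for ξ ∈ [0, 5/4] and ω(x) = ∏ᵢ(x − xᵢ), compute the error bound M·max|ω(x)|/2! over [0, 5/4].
49/128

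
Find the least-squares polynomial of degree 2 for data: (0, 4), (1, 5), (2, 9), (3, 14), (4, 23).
141/35 + (-11/70)x + (17/14)x²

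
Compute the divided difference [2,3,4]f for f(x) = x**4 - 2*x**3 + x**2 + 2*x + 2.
38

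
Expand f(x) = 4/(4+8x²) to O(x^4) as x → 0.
1 - 2*x**2 + O(x**4)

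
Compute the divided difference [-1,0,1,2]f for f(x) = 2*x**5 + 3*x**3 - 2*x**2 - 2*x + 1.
13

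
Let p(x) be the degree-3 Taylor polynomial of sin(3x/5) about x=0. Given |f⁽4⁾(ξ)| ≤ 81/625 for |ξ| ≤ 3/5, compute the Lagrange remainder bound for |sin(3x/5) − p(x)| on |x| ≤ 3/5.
2187/3125000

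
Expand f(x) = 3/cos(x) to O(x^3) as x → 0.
3 + 3*x**2/2 + O(x**3)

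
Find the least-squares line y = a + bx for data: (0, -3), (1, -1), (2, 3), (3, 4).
a = -3, b = 5/2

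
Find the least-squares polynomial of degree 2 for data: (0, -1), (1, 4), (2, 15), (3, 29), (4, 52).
-29/35 + (137/70)x + (39/14)x²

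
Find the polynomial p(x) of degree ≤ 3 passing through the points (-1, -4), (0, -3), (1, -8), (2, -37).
-3*x**3 - 3*x**2 + x - 3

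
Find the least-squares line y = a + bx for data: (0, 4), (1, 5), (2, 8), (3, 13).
a = 3, b = 3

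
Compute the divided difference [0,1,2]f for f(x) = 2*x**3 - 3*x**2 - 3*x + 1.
3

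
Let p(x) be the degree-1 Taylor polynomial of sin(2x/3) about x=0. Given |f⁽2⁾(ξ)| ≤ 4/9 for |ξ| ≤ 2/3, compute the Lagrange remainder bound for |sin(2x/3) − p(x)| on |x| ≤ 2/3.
8/81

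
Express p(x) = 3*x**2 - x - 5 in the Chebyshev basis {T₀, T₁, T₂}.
(-7/2)T₀ - T₁ + (3/2)T₂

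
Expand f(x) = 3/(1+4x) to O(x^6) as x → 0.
3 - 12*x + 48*x**2 - 192*x**3 + 768*x**4 - 3072*x**5 + O(x**6)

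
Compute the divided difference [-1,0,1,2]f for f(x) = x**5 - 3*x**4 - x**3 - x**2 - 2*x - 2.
-2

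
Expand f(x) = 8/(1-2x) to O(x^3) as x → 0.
8 + 16*x + 32*x**2 + O(x**3)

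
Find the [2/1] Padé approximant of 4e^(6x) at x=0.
(24*x**2 + 16*x + 4)/(1 - 2*x)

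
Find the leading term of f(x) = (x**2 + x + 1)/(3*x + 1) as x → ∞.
x/3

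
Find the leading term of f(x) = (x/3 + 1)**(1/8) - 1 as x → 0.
x/24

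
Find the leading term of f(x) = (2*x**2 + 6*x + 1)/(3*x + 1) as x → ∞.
2*x/3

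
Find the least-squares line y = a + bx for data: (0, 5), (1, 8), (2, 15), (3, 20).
a = 21/5, b = 26/5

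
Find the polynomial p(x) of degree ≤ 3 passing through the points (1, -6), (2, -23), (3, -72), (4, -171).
-3*x**3 + 2*x**2 - 2*x - 3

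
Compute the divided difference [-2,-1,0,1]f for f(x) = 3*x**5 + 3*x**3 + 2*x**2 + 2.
18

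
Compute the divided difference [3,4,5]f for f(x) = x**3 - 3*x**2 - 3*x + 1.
9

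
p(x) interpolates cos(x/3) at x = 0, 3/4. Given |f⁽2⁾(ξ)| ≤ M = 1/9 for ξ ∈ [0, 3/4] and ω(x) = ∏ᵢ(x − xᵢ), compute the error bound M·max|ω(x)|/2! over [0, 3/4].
1/128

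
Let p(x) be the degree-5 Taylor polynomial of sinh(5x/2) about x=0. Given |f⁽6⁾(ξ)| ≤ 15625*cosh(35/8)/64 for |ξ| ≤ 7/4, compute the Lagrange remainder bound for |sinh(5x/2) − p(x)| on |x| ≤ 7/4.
367653125*cosh(35/8)/37748736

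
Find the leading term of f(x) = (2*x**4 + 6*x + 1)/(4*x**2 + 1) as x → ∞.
x**2/2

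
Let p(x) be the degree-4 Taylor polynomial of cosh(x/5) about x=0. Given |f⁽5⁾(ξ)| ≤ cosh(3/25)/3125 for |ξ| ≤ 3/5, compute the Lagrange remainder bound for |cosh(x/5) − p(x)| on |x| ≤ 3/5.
81*cosh(3/25)/390625000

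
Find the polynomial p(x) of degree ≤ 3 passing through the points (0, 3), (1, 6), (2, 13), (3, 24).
2*x**2 + x + 3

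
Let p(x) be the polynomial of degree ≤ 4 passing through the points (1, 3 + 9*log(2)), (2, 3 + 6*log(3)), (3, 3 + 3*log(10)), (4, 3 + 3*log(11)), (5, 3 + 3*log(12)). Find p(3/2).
3 + log(729*11**(21/32)*2**(75/128)*3**(57/128)*5**(23/64)/25)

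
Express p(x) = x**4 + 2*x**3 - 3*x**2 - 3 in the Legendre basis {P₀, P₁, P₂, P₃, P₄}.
(-19/5)P₀ + (6/5)P₁ + (-10/7)P₂ + (4/5)P₃ + (8/35)P₄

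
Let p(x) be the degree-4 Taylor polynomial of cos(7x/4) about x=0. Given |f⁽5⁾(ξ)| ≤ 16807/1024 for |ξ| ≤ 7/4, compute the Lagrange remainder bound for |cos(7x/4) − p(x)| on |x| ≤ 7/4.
282475249/125829120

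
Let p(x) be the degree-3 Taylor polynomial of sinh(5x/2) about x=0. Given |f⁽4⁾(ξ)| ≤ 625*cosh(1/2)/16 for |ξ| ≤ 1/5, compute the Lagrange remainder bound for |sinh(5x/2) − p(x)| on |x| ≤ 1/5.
cosh(1/2)/384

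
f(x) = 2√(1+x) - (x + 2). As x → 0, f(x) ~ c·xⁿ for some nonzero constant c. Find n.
2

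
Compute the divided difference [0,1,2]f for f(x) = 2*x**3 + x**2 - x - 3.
7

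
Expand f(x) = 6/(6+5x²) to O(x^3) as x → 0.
1 - 5*x**2/6 + O(x**3)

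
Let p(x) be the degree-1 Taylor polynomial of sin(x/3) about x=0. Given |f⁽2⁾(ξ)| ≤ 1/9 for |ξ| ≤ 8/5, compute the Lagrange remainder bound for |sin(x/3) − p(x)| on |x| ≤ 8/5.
32/225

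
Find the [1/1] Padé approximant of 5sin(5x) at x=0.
25*x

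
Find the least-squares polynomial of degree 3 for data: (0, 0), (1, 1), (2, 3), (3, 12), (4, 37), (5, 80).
13/126 + (1523/756)x + (-601/252)x² + (28/27)x³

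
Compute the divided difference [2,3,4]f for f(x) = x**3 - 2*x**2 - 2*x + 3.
7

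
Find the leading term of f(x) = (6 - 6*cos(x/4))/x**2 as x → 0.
3/16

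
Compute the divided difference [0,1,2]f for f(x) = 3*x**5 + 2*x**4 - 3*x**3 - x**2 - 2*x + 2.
49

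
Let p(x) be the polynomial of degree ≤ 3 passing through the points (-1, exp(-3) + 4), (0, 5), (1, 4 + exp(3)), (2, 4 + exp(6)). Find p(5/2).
5*(-7*exp(6) - 1 + 17*exp(3) + 7*exp(9))*exp(-3)/16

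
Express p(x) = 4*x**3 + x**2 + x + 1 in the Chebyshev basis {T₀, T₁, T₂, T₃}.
(3/2)T₀ + (4)T₁ + (1/2)T₂ + T₃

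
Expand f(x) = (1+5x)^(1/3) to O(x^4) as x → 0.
1 + 5*x/3 - 25*x**2/9 + 625*x**3/81 + O(x**4)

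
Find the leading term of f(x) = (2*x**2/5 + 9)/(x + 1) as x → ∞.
2*x/5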